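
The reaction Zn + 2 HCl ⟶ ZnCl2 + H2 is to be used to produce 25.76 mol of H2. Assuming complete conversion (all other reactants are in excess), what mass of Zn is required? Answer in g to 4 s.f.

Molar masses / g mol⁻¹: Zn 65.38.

n(H2) = 25.76 mol
n(Zn) = (1/1) × 25.76 = 25.76 mol
mass = 25.76 × 65.38 = 1684 g

1684 g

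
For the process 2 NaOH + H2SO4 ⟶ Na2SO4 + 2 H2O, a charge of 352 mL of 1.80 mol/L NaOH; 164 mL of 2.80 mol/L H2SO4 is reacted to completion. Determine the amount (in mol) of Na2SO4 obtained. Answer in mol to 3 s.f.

0.317 mol

n(NaOH) = 1.80 × 352.0/1000 = 0.6336 mol
n(H2SO4) = 2.80 × 164.0/1000 = 0.4592 mol
n/ν for NaOH = 0.6336/2 = 0.3168
n/ν for H2SO4 = 0.4592/1 = 0.4592
Smallest n/ν is NaOH → limiting reagent.
n(Na2SO4) = (1/2) × 0.6336 = 0.3168 mol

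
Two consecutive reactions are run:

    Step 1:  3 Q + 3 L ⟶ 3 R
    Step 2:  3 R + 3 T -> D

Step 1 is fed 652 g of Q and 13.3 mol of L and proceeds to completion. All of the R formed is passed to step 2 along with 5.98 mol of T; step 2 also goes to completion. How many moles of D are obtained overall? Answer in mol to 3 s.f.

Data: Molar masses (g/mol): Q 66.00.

1.99 mol

Step 1:
n(Q) = 652.0 / 66.00 = 9.879 mol
n(L) = 13.30 mol
n/ν → Q: 3.293, L: 4.433; Q is limiting.
n(R) produced = (3/3) × 9.879 = 9.879 mol
Step 2:
n(R) available = 9.879 mol
n(T) = 5.980 mol
n/ν → R: 3.293, T: 1.993; T is limiting.
n(D) = (1/3) × 5.980 = 1.993 mol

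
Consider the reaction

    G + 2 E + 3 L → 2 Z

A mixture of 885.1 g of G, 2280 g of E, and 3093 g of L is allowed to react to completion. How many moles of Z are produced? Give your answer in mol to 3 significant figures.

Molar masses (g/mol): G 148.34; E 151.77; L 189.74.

10.9 mol

n(G) = 885.1 / 148.34 = 5.967 mol
n(E) = 2280 / 151.77 = 15.02 mol
n(L) = 3093 / 189.74 = 16.30 mol
n/ν for G = 5.967/1 = 5.967
n/ν for E = 15.02/2 = 7.510
n/ν for L = 16.30/3 = 5.433
Smallest n/ν is L → limiting reagent.
n(Z) = (2/3) × 16.30 = 10.87 mol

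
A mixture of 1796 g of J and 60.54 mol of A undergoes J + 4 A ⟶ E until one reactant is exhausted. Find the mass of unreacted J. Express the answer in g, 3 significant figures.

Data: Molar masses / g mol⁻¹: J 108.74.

150 g

n(J) = 1796 / 108.74 = 16.52 mol
n(A) = 60.54 mol
n/ν → J: 16.52, A: 15.14; A is limiting.
J consumed = (1/4) × 60.54 = 15.14 mol
J remaining = 16.52 − 15.14 = 1.380 mol
mass = 1.380 × 108.74 = 150.1 g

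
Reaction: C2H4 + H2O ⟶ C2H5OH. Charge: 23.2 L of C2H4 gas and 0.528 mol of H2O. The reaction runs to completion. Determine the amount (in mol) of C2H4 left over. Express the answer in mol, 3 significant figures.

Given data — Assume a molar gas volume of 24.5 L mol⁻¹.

0.419 mol

n(C2H4) = 23.20 / 24.5 = 0.9469 mol
n(H2O) = 0.5280 mol
n/ν → C2H4: 0.9469, H2O: 0.5280; H2O is limiting.
C2H4 consumed = (1/1) × 0.5280 = 0.5280 mol
C2H4 remaining = 0.9469 − 0.5280 = 0.4189 mol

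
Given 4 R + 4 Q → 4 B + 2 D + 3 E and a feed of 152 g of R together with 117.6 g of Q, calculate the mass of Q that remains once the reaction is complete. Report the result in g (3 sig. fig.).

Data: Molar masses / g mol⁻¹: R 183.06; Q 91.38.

41.7 g

n(R) = 152.0 / 183.06 = 0.8303 mol
n(Q) = 117.6 / 91.38 = 1.287 mol
n/ν → R: 0.2076, Q: 0.3218; R is limiting.
Q consumed = (4/4) × 0.8303 = 0.8303 mol
Q remaining = 1.287 − 0.8303 = 0.4567 mol
mass = 0.4567 × 91.38 = 41.73 g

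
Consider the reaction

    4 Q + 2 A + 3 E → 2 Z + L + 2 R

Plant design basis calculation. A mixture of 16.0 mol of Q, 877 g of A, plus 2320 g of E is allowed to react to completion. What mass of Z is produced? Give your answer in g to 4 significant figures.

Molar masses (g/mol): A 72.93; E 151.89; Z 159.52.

1276 g

n(Q) = 16.00 mol
n(A) = 877.0 / 72.93 = 12.03 mol
n(E) = 2320 / 151.89 = 15.27 mol
n/ν → Q: 4.000, A: 6.015, E: 5.090; Q is limiting.
n(Z) = (2/4) × 16.00 = 8.000 mol
mass = 8.000 × 159.52 = 1276 g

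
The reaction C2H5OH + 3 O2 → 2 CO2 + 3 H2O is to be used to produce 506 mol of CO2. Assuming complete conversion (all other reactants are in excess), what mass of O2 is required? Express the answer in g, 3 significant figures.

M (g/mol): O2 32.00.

24300 g

n(CO2) = 506.0 mol
n(O2) = (3/2) × 506.0 = 759.0 mol
mass = 759.0 × 32.00 = 24290 g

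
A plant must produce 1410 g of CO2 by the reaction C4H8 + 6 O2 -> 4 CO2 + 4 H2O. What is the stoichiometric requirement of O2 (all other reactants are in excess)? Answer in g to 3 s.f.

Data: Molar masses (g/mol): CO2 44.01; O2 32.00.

1540 g

n(CO2) = 1410 / 44.01 = 32.04 mol
n(O2) = (6/4) × 32.04 = 48.06 mol
mass = 48.06 × 32.00 = 1538 g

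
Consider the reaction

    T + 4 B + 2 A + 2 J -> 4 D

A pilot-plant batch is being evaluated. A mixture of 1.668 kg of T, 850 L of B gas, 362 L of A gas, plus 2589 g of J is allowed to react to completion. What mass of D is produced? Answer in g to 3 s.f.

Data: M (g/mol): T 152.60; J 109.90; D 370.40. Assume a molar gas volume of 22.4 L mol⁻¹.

12000 g

n(T) = 1.668×1000 / 152.60 = 10.93 mol
n(B) = 850.0 / 22.4 = 37.95 mol
n(A) = 362.0 / 22.4 = 16.16 mol
n(J) = 2589 / 109.90 = 23.56 mol
n/ν → T: 10.93, B: 9.488, A: 8.080, J: 11.78; A is limiting.
n(D) = (4/2) × 16.16 = 32.32 mol
mass = 32.32 × 370.40 = 11970 g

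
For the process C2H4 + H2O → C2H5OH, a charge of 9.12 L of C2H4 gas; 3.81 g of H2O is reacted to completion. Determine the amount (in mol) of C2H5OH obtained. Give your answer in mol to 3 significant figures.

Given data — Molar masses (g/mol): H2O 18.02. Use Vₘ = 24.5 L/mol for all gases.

0.211 mol

n(C2H4) = 9.120 / 24.5 = 0.3722 mol
n(H2O) = 3.810 / 18.02 = 0.2114 mol
n/ν for C2H4 = 0.3722/1 = 0.3722
n/ν for H2O = 0.2114/1 = 0.2114
Smallest n/ν is H2O → limiting reagent.
n(C2H5OH) = (1/1) × 0.2114 = 0.2114 mol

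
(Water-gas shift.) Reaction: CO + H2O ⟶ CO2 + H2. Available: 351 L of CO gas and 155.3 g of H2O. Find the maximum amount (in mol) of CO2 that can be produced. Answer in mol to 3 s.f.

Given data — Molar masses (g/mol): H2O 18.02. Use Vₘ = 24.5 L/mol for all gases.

n(CO) = 351.0 / 24.5 = 14.33 mol
n(H2O) = 155.3 / 18.02 = 8.618 mol
n/ν → CO: 14.33, H2O: 8.618; H2O is limiting.
n(CO2) = (1/1) × 8.618 = 8.618 mol

8.62 mol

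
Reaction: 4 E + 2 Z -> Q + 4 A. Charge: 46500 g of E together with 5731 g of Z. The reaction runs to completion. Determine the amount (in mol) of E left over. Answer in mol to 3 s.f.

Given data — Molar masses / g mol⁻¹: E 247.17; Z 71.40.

n(E) = 46500 / 247.17 = 188.1 mol
n(Z) = 5731 / 71.40 = 80.27 mol
n/ν for E = 188.1/4 = 47.03
n/ν for Z = 80.27/2 = 40.14
Smallest n/ν is Z → limiting reagent.
E consumed = (4/2) × 80.27 = 160.5 mol
E remaining = 188.1 − 160.5 = 27.60 mol

27.6 mol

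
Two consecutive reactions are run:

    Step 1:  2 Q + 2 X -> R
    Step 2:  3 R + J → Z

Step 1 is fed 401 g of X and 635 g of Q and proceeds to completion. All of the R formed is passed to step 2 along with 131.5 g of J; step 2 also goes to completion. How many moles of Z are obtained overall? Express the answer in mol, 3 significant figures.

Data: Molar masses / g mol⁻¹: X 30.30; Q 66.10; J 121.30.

Step 1:
n(X) = 401.0 / 30.30 = 13.23 mol
n(Q) = 635.0 / 66.10 = 9.607 mol
n/ν for X = 13.23/2 = 6.615
n/ν for Q = 9.607/2 = 4.804
Smallest n/ν is Q → limiting reagent.
n(R) produced = (1/2) × 9.607 = 4.804 mol
Step 2:
n(R) available = 4.804 mol
n(J) = 131.5 / 121.30 = 1.084 mol
n/ν for R = 4.804/3 = 1.601
n/ν for J = 1.084/1 = 1.084
Smallest n/ν is J → limiting reagent.
n(Z) = (1/1) × 1.084 = 1.084 mol

1.08 mol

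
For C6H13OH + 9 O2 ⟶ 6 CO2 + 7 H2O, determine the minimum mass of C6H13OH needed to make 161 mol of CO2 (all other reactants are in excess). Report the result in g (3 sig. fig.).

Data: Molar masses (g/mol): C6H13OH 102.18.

2740 g

n(CO2) = 161.0 mol
n(C6H13OH) = (1/6) × 161.0 = 26.83 mol
mass = 26.83 × 102.18 = 2741 g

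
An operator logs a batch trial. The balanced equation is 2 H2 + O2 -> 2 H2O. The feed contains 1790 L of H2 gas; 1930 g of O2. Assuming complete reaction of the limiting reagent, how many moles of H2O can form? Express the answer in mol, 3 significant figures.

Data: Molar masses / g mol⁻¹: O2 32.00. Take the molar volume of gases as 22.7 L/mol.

78.9 mol

n(H2) = 1790 / 22.7 = 78.85 mol
n(O2) = 1930 / 32.00 = 60.31 mol
n/ν for H2 = 78.85/2 = 39.43
n/ν for O2 = 60.31/1 = 60.31
Smallest n/ν is H2 → limiting reagent.
n(H2O) = (2/2) × 78.85 = 78.85 mol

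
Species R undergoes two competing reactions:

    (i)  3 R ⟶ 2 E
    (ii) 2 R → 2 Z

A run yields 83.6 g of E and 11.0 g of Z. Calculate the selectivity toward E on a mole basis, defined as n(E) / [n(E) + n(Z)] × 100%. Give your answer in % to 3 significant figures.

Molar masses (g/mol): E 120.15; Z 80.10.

83.5 %

n(E) = 83.6 / 120.15 = 0.6958 mol
n(Z) = 11.0 / 80.10 = 0.1373 mol
selectivity = 0.6958/(0.6958+0.1373) × 100 = 83.52 %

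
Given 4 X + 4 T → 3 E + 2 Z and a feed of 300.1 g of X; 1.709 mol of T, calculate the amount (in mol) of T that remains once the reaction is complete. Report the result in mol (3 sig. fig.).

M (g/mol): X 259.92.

n(X) = 300.1 / 259.92 = 1.155 mol
n(T) = 1.709 mol
n/ν → X: 0.2888, T: 0.4273; X is limiting.
T consumed = (4/4) × 1.155 = 1.155 mol
T remaining = 1.709 − 1.155 = 0.5540 mol

0.554 mol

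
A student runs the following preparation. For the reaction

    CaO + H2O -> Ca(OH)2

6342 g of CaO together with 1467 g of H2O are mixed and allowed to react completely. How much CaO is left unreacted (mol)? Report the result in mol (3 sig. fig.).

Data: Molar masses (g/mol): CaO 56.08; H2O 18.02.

n(CaO) = 6342 / 56.08 = 113.1 mol
n(H2O) = 1467 / 18.02 = 81.41 mol
n/ν for CaO = 113.1/1 = 113.1
n/ν for H2O = 81.41/1 = 81.41
Smallest n/ν is H2O → limiting reagent.
CaO consumed = (1/1) × 81.41 = 81.41 mol
CaO remaining = 113.1 − 81.41 = 31.69 mol

31.7 mol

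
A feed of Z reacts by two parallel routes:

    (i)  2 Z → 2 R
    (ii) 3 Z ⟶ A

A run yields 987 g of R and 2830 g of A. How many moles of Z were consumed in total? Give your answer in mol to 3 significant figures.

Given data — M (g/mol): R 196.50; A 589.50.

19.4 mol

n(R) = 987 / 196.50 = 5.023 mol
n(A) = 2830 / 589.50 = 4.801 mol
n(Z) via (i) = (2/2)×5.023 = 5.023 mol
n(Z) via (ii) = (3/1)×4.801 = 14.40 mol
total n(Z) = 5.023 + 14.40 = 19.42 mol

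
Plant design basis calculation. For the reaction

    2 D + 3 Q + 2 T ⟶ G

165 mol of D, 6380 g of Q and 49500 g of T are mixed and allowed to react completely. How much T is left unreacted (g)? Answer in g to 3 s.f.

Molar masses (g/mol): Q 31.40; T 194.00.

n(D) = 165.0 mol
n(Q) = 6380 / 31.40 = 203.2 mol
n(T) = 49500 / 194.00 = 255.2 mol
n/ν for D = 165.0/2 = 82.50
n/ν for Q = 203.2/3 = 67.73
n/ν for T = 255.2/2 = 127.6
Smallest n/ν is Q → limiting reagent.
T consumed = (2/3) × 203.2 = 135.5 mol
T remaining = 255.2 − 135.5 = 119.7 mol
mass = 119.7 × 194.00 = 23220 g

23200 g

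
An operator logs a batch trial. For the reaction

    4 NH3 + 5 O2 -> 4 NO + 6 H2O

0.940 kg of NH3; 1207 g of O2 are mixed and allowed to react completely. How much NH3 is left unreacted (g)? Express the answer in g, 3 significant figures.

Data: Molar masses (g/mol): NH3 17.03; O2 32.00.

n(NH3) = 0.9400×1000 / 17.03 = 55.20 mol
n(O2) = 1207 / 32.00 = 37.72 mol
n/ν for NH3 = 55.20/4 = 13.80
n/ν for O2 = 37.72/5 = 7.544
Smallest n/ν is O2 → limiting reagent.
NH3 consumed = (4/5) × 37.72 = 30.18 mol
NH3 remaining = 55.20 − 30.18 = 25.02 mol
mass = 25.02 × 17.03 = 426.1 g

426 g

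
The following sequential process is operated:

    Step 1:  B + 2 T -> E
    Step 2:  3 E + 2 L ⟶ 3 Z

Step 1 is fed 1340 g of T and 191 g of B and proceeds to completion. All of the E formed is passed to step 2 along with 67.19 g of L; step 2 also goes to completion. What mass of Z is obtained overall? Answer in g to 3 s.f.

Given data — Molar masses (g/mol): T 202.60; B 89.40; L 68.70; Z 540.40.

Step 1:
n(T) = 1340 / 202.60 = 6.614 mol
n(B) = 191.0 / 89.40 = 2.136 mol
n/ν for T = 6.614/2 = 3.307
n/ν for B = 2.136/1 = 2.136
Smallest n/ν is B → limiting reagent.
n(E) produced = (1/1) × 2.136 = 2.136 mol
Step 2:
n(E) available = 2.136 mol
n(L) = 67.19 / 68.70 = 0.9780 mol
n/ν for E = 2.136/3 = 0.7120
n/ν for L = 0.9780/2 = 0.4890
Smallest n/ν is L → limiting reagent.
n(Z) = (3/2) × 0.9780 = 1.467 mol
mass = 1.467 × 540.40 = 792.8 g

793 g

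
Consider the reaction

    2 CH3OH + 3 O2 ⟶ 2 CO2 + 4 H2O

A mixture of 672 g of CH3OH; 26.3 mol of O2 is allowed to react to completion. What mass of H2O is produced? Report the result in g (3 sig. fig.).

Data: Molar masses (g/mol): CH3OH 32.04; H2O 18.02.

n(CH3OH) = 672.0 / 32.04 = 20.97 mol
n(O2) = 26.30 mol
n/ν for CH3OH = 20.97/2 = 10.49
n/ν for O2 = 26.30/3 = 8.767
Smallest n/ν is O2 → limiting reagent.
n(H2O) = (4/3) × 26.30 = 35.07 mol
mass = 35.07 × 18.02 = 632.0 g

632 g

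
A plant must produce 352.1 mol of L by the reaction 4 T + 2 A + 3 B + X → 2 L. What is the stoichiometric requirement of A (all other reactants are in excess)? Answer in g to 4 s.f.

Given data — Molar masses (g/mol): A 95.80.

n(L) = 352.1 mol
n(A) = (2/2) × 352.1 = 352.1 mol
mass = 352.1 × 95.80 = 33730 g

33730 g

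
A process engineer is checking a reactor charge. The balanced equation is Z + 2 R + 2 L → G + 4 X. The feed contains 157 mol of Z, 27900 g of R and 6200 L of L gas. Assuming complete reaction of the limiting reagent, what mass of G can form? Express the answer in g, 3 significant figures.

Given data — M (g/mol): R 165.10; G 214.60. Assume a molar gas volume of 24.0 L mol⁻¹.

n(Z) = 157.0 mol
n(R) = 27900 / 165.10 = 169.0 mol
n(L) = 6200 / 24.0 = 258.3 mol
n/ν for Z = 157.0/1 = 157.0
n/ν for R = 169.0/2 = 84.50
n/ν for L = 258.3/2 = 129.2
Smallest n/ν is R → limiting reagent.
n(G) = (1/2) × 169.0 = 84.50 mol
mass = 84.50 × 214.60 = 18130 g

18100 g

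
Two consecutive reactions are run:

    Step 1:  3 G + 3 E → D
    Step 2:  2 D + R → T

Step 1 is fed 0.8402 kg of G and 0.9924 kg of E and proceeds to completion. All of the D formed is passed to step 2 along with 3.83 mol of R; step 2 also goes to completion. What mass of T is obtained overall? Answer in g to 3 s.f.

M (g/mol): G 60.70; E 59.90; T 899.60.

Step 1:
n(G) = 0.8402×1000 / 60.70 = 13.84 mol
n(E) = 0.9924×1000 / 59.90 = 16.57 mol
n/ν for G = 13.84/3 = 4.613
n/ν for E = 16.57/3 = 5.523
Smallest n/ν is G → limiting reagent.
n(D) produced = (1/3) × 13.84 = 4.613 mol
Step 2:
n(D) available = 4.613 mol
n(R) = 3.830 mol
n/ν for D = 4.613/2 = 2.307
n/ν for R = 3.830/1 = 3.830
Smallest n/ν is D → limiting reagent.
n(T) = (1/2) × 4.613 = 2.307 mol
mass = 2.307 × 899.60 = 2075 g

2080 g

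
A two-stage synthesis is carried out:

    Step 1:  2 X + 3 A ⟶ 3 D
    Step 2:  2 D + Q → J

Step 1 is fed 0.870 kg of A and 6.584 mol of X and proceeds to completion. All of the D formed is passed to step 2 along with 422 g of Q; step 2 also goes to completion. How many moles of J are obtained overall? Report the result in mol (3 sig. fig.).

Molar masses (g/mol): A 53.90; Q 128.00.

3.30 mol

Step 1:
n(A) = 0.8700×1000 / 53.90 = 16.14 mol
n(X) = 6.584 mol
n/ν for A = 16.14/3 = 5.380
n/ν for X = 6.584/2 = 3.292
Smallest n/ν is X → limiting reagent.
n(D) produced = (3/2) × 6.584 = 9.876 mol
Step 2:
n(D) available = 9.876 mol
n(Q) = 422.0 / 128.00 = 3.297 mol
n/ν for D = 9.876/2 = 4.938
n/ν for Q = 3.297/1 = 3.297
Smallest n/ν is Q → limiting reagent.
n(J) = (1/1) × 3.297 = 3.297 mol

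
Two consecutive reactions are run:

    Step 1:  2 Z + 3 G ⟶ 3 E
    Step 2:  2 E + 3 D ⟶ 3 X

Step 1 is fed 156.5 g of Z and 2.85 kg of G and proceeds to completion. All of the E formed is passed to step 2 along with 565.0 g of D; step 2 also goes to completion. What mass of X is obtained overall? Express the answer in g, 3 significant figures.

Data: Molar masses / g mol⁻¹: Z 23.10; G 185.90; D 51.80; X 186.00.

2030 g

Step 1:
n(Z) = 156.5 / 23.10 = 6.775 mol
n(G) = 2.850×1000 / 185.90 = 15.33 mol
n/ν for Z = 6.775/2 = 3.388
n/ν for G = 15.33/3 = 5.110
Smallest n/ν is Z → limiting reagent.
n(E) produced = (3/2) × 6.775 = 10.16 mol
Step 2:
n(E) available = 10.16 mol
n(D) = 565.0 / 51.80 = 10.91 mol
n/ν for E = 10.16/2 = 5.080
n/ν for D = 10.91/3 = 3.637
Smallest n/ν is D → limiting reagent.
n(X) = (3/3) × 10.91 = 10.91 mol
mass = 10.91 × 186.00 = 2029 g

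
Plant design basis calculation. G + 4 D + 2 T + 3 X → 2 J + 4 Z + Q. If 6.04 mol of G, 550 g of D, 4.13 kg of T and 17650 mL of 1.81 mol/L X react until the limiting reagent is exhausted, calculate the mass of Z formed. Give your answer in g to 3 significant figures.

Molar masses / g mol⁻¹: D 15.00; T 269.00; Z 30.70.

n(G) = 6.040 mol
n(D) = 550.0 / 15.00 = 36.67 mol
n(T) = 4.130×1000 / 269.00 = 15.35 mol
n(X) = 1.81 × 17650/1000 = 31.95 mol
n/ν for G = 6.040/1 = 6.040
n/ν for D = 36.67/4 = 9.168
n/ν for T = 15.35/2 = 7.675
n/ν for X = 31.95/3 = 10.65
Smallest n/ν is G → limiting reagent.
n(Z) = (4/1) × 6.040 = 24.16 mol
mass = 24.16 × 30.70 = 741.7 g

742 g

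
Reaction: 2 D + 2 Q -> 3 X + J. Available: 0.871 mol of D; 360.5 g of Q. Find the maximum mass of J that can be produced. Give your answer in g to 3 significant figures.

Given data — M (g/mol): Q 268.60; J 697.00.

304 g

n(D) = 0.8710 mol
n(Q) = 360.5 / 268.60 = 1.342 mol
n/ν for D = 0.8710/2 = 0.4355
n/ν for Q = 1.342/2 = 0.6710
Smallest n/ν is D → limiting reagent.
n(J) = (1/2) × 0.8710 = 0.4355 mol
mass = 0.4355 × 697.00 = 303.5 g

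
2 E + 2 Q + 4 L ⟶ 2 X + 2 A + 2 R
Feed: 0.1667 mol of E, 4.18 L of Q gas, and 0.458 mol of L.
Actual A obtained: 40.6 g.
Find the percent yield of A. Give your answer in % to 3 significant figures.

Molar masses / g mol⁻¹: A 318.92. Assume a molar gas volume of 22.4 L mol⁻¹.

n(E) = 0.1667 mol
n(Q) = 4.180 / 22.4 = 0.1866 mol
n(L) = 0.4580 mol
n/ν for E = 0.1667/2 = 0.08335
n/ν for Q = 0.1866/2 = 0.09330
n/ν for L = 0.4580/4 = 0.1145
Smallest n/ν is E → limiting reagent.
theoretical n(A) = (2/2) × 0.1667 = 0.1667 mol → 53.16 g
% yield = 40.6 / 53.16 × 100 = 76.37 %

76.4 %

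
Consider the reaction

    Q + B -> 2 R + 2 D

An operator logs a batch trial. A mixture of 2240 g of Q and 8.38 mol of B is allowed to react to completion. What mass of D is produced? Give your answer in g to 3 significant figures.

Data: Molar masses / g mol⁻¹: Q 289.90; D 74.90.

n(Q) = 2240 / 289.90 = 7.727 mol
n(B) = 8.380 mol
n/ν for Q = 7.727/1 = 7.727
n/ν for B = 8.380/1 = 8.380
Smallest n/ν is Q → limiting reagent.
n(D) = (2/1) × 7.727 = 15.45 mol
mass = 15.45 × 74.90 = 1157 g

1160 g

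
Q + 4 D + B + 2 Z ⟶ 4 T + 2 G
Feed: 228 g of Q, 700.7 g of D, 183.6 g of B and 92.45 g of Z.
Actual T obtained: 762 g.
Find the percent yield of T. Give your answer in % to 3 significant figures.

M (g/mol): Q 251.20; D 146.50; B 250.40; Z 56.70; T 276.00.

n(Q) = 228.0 / 251.20 = 0.9076 mol
n(D) = 700.7 / 146.50 = 4.783 mol
n(B) = 183.6 / 250.40 = 0.7332 mol
n(Z) = 92.45 / 56.70 = 1.631 mol
n/ν for Q = 0.9076/1 = 0.9076
n/ν for D = 4.783/4 = 1.196
n/ν for B = 0.7332/1 = 0.7332
n/ν for Z = 1.631/2 = 0.8155
Smallest n/ν is B → limiting reagent.
theoretical n(T) = (4/1) × 0.7332 = 2.933 mol → 809.5 g
% yield = 762 / 809.5 × 100 = 94.13 %

94.1 %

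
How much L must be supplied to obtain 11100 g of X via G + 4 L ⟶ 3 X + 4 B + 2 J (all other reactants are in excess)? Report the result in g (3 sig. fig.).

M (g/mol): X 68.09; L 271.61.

59000 g

n(X) = 11100 / 68.09 = 163.0 mol
n(L) = (4/3) × 163.0 = 217.3 mol
mass = 217.3 × 271.61 = 59020 g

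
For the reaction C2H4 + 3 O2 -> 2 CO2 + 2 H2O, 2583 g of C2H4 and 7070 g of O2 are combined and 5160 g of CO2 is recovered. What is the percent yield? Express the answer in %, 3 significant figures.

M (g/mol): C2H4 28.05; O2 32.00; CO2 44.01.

n(C2H4) = 2583 / 28.05 = 92.09 mol
n(O2) = 7070 / 32.00 = 220.9 mol
n/ν → C2H4: 92.09, O2: 73.63; O2 is limiting.
theoretical n(CO2) = (2/3) × 220.9 = 147.3 mol → 6483 g
% yield = 5160 / 6483 × 100 = 79.59 %

79.6 %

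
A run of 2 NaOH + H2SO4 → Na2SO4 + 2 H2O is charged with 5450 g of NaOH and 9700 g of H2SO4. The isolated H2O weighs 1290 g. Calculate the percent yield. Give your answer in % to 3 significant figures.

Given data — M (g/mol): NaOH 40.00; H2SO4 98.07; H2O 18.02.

52.5 %

n(NaOH) = 5450 / 40.00 = 136.3 mol
n(H2SO4) = 9700 / 98.07 = 98.91 mol
n/ν for NaOH = 136.3/2 = 68.15
n/ν for H2SO4 = 98.91/1 = 98.91
Smallest n/ν is NaOH → limiting reagent.
theoretical n(H2O) = (2/2) × 136.3 = 136.3 mol → 2456 g
% yield = 1290 / 2456 × 100 = 52.52 %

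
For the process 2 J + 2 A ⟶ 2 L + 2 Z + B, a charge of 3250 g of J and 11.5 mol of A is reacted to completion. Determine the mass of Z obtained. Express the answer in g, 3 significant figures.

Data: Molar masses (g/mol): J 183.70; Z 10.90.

125 g

n(J) = 3250 / 183.70 = 17.69 mol
n(A) = 11.50 mol
n/ν → J: 8.845, A: 5.750; A is limiting.
n(Z) = (2/2) × 11.50 = 11.50 mol
mass = 11.50 × 10.90 = 125.4 g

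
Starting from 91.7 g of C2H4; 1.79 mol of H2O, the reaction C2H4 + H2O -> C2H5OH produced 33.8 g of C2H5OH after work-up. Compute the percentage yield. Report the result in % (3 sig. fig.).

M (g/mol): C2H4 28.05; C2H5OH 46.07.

41.0 %

n(C2H4) = 91.70 / 28.05 = 3.269 mol
n(H2O) = 1.790 mol
n/ν → C2H4: 3.269, H2O: 1.790; H2O is limiting.
theoretical n(C2H5OH) = (1/1) × 1.790 = 1.790 mol → 82.47 g
% yield = 33.8 / 82.47 × 100 = 40.98 %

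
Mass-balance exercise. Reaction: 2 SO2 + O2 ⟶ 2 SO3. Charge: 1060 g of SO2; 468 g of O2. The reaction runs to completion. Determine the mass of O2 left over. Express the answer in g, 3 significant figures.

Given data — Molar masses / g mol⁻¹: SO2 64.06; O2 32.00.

n(SO2) = 1060 / 64.06 = 16.55 mol
n(O2) = 468.0 / 32.00 = 14.63 mol
n/ν for SO2 = 16.55/2 = 8.275
n/ν for O2 = 14.63/1 = 14.63
Smallest n/ν is SO2 → limiting reagent.
O2 consumed = (1/2) × 16.55 = 8.275 mol
O2 remaining = 14.63 − 8.275 = 6.355 mol
mass = 6.355 × 32.00 = 203.4 g

203 g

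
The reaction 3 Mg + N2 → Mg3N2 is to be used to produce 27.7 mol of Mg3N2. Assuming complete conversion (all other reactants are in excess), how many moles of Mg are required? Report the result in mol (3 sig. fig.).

n(Mg3N2) = 27.70 mol
n(Mg) = (3/1) × 27.70 = 83.10 mol

83.1 mol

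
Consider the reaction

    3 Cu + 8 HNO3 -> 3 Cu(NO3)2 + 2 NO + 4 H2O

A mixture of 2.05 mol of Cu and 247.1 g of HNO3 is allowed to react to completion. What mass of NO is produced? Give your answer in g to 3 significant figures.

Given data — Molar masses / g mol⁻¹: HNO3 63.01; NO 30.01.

n(Cu) = 2.050 mol
n(HNO3) = 247.1 / 63.01 = 3.922 mol
n/ν → Cu: 0.6833, HNO3: 0.4903; HNO3 is limiting.
n(NO) = (2/8) × 3.922 = 0.9805 mol
mass = 0.9805 × 30.01 = 29.42 g

29.4 g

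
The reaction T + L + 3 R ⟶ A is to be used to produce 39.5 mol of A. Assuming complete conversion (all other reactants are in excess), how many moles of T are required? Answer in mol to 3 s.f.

n(A) = 39.50 mol
n(T) = (1/1) × 39.50 = 39.50 mol

39.5 mol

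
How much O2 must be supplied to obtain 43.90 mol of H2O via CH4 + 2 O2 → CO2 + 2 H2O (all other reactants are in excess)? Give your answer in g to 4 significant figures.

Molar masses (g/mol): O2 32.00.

n(H2O) = 43.90 mol
n(O2) = (2/2) × 43.90 = 43.90 mol
mass = 43.90 × 32.00 = 1405 g

1405 g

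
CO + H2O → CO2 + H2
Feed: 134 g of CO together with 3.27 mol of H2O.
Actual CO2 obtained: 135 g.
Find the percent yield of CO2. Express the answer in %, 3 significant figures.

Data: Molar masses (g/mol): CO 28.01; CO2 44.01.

n(CO) = 134.0 / 28.01 = 4.784 mol
n(H2O) = 3.270 mol
n/ν for CO = 4.784/1 = 4.784
n/ν for H2O = 3.270/1 = 3.270
Smallest n/ν is H2O → limiting reagent.
theoretical n(CO2) = (1/1) × 3.270 = 3.270 mol → 143.9 g
% yield = 135 / 143.9 × 100 = 93.82 %

93.8 %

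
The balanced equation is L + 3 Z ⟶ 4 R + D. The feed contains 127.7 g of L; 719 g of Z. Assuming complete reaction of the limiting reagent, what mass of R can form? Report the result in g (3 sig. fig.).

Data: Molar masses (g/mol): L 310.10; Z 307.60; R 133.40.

220 g

n(L) = 127.7 / 310.10 = 0.4118 mol
n(Z) = 719.0 / 307.60 = 2.337 mol
n/ν → L: 0.4118, Z: 0.7790; L is limiting.
n(R) = (4/1) × 0.4118 = 1.647 mol
mass = 1.647 × 133.40 = 219.7 g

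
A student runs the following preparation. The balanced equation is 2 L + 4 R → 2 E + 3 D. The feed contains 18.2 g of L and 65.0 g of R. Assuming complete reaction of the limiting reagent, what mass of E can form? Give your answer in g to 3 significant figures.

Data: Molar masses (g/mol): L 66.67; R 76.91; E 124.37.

34.0 g

n(L) = 18.20 / 66.67 = 0.2730 mol
n(R) = 65.00 / 76.91 = 0.8451 mol
n/ν → L: 0.1365, R: 0.2113; L is limiting.
n(E) = (2/2) × 0.2730 = 0.2730 mol
mass = 0.2730 × 124.37 = 33.95 g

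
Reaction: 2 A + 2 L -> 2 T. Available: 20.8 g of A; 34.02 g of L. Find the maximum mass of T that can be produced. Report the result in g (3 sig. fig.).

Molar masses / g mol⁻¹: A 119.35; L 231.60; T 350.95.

51.6 g

n(A) = 20.80 / 119.35 = 0.1743 mol
n(L) = 34.02 / 231.60 = 0.1469 mol
n/ν for A = 0.1743/2 = 0.08715
n/ν for L = 0.1469/2 = 0.07345
Smallest n/ν is L → limiting reagent.
n(T) = (2/2) × 0.1469 = 0.1469 mol
mass = 0.1469 × 350.95 = 51.55 g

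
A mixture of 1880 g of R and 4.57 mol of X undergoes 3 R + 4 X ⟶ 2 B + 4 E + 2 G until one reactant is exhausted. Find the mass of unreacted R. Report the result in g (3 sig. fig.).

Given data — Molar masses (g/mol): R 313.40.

n(R) = 1880 / 313.40 = 5.999 mol
n(X) = 4.570 mol
n/ν → R: 2.000, X: 1.143; X is limiting.
R consumed = (3/4) × 4.570 = 3.428 mol
R remaining = 5.999 − 3.428 = 2.571 mol
mass = 2.571 × 313.40 = 805.8 g

806 g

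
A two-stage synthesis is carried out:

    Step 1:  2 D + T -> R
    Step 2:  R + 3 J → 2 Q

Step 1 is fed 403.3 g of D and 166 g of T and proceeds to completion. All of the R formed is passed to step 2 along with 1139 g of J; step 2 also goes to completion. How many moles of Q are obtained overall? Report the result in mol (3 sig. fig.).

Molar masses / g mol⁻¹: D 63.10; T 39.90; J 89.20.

6.39 mol

Step 1:
n(D) = 403.3 / 63.10 = 6.391 mol
n(T) = 166.0 / 39.90 = 4.160 mol
n/ν for D = 6.391/2 = 3.196
n/ν for T = 4.160/1 = 4.160
Smallest n/ν is D → limiting reagent.
n(R) produced = (1/2) × 6.391 = 3.196 mol
Step 2:
n(R) available = 3.196 mol
n(J) = 1139 / 89.20 = 12.77 mol
n/ν for R = 3.196/1 = 3.196
n/ν for J = 12.77/3 = 4.257
Smallest n/ν is R → limiting reagent.
n(Q) = (2/1) × 3.196 = 6.392 mol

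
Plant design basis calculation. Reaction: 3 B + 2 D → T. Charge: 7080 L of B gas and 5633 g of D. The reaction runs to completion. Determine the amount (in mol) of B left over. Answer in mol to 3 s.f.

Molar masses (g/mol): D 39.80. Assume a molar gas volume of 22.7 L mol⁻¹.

n(B) = 7080 / 22.7 = 311.9 mol
n(D) = 5633 / 39.80 = 141.5 mol
n/ν for B = 311.9/3 = 104.0
n/ν for D = 141.5/2 = 70.75
Smallest n/ν is D → limiting reagent.
B consumed = (3/2) × 141.5 = 212.3 mol
B remaining = 311.9 − 212.3 = 99.60 mol

99.6 mol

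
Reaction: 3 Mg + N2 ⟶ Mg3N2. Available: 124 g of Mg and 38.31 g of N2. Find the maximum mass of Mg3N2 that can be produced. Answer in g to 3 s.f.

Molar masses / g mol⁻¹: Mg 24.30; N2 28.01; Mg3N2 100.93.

n(Mg) = 124.0 / 24.30 = 5.103 mol
n(N2) = 38.31 / 28.01 = 1.368 mol
n/ν for Mg = 5.103/3 = 1.701
n/ν for N2 = 1.368/1 = 1.368
Smallest n/ν is N2 → limiting reagent.
n(Mg3N2) = (1/1) × 1.368 = 1.368 mol
mass = 1.368 × 100.93 = 138.1 g

138 g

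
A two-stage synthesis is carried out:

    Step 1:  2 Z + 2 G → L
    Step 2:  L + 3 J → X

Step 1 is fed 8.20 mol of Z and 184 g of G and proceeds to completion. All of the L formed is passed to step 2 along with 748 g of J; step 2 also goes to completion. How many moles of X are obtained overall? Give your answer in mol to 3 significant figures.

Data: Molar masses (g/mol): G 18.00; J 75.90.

Step 1:
n(Z) = 8.200 mol
n(G) = 184.0 / 18.00 = 10.22 mol
n/ν for Z = 8.200/2 = 4.100
n/ν for G = 10.22/2 = 5.110
Smallest n/ν is Z → limiting reagent.
n(L) produced = (1/2) × 8.200 = 4.100 mol
Step 2:
n(L) available = 4.100 mol
n(J) = 748.0 / 75.90 = 9.855 mol
n/ν for L = 4.100/1 = 4.100
n/ν for J = 9.855/3 = 3.285
Smallest n/ν is J → limiting reagent.
n(X) = (1/3) × 9.855 = 3.285 mol

3.29 mol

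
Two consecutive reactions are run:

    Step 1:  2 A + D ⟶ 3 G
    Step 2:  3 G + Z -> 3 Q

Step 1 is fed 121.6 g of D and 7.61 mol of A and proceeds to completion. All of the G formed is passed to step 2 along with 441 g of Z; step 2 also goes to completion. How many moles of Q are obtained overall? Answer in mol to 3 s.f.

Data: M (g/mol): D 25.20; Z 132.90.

9.95 mol

Step 1:
n(D) = 121.6 / 25.20 = 4.825 mol
n(A) = 7.610 mol
n/ν for D = 4.825/1 = 4.825
n/ν for A = 7.610/2 = 3.805
Smallest n/ν is A → limiting reagent.
n(G) produced = (3/2) × 7.610 = 11.42 mol
Step 2:
n(G) available = 11.42 mol
n(Z) = 441.0 / 132.90 = 3.318 mol
n/ν for G = 11.42/3 = 3.807
n/ν for Z = 3.318/1 = 3.318
Smallest n/ν is Z → limiting reagent.
n(Q) = (3/1) × 3.318 = 9.954 mol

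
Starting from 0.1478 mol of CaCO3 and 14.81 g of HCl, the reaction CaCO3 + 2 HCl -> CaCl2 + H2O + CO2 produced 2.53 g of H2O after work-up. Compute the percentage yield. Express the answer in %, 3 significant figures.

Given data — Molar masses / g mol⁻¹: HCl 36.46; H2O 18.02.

95.0 %

n(CaCO3) = 0.1478 mol
n(HCl) = 14.81 / 36.46 = 0.4062 mol
n/ν → CaCO3: 0.1478, HCl: 0.2031; CaCO3 is limiting.
theoretical n(H2O) = (1/1) × 0.1478 = 0.1478 mol → 2.663 g
% yield = 2.53 / 2.663 × 100 = 95.01 %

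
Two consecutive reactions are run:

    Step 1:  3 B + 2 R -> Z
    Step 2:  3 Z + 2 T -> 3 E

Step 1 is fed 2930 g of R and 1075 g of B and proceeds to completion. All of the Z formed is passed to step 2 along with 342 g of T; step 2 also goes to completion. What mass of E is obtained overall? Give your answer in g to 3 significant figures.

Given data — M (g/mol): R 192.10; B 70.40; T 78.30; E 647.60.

3300 g

Step 1:
n(R) = 2930 / 192.10 = 15.25 mol
n(B) = 1075 / 70.40 = 15.27 mol
n/ν for R = 15.25/2 = 7.625
n/ν for B = 15.27/3 = 5.090
Smallest n/ν is B → limiting reagent.
n(Z) produced = (1/3) × 15.27 = 5.090 mol
Step 2:
n(Z) available = 5.090 mol
n(T) = 342.0 / 78.30 = 4.368 mol
n/ν for Z = 5.090/3 = 1.697
n/ν for T = 4.368/2 = 2.184
Smallest n/ν is Z → limiting reagent.
n(E) = (3/3) × 5.090 = 5.090 mol
mass = 5.090 × 647.60 = 3296 g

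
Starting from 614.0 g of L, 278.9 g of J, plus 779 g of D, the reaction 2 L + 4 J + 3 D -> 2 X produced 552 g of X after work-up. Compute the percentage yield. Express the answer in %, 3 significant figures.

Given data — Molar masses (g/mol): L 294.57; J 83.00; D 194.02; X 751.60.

43.7 %

n(L) = 614.0 / 294.57 = 2.084 mol
n(J) = 278.9 / 83.00 = 3.360 mol
n(D) = 779.0 / 194.02 = 4.015 mol
n/ν for L = 2.084/2 = 1.042
n/ν for J = 3.360/4 = 0.8400
n/ν for D = 4.015/3 = 1.338
Smallest n/ν is J → limiting reagent.
theoretical n(X) = (2/4) × 3.360 = 1.680 mol → 1263 g
% yield = 552 / 1263 × 100 = 43.71 %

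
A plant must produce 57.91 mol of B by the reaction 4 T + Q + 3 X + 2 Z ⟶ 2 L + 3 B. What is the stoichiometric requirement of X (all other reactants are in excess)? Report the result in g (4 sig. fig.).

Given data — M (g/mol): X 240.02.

n(B) = 57.91 mol
n(X) = (3/3) × 57.91 = 57.91 mol
mass = 57.91 × 240.02 = 13900 g

13900 g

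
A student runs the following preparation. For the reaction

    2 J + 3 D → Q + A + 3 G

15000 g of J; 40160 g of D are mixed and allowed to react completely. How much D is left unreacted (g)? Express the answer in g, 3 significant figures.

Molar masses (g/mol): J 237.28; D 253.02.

n(J) = 15000 / 237.28 = 63.22 mol
n(D) = 40160 / 253.02 = 158.7 mol
n/ν for J = 63.22/2 = 31.61
n/ν for D = 158.7/3 = 52.90
Smallest n/ν is J → limiting reagent.
D consumed = (3/2) × 63.22 = 94.83 mol
D remaining = 158.7 − 94.83 = 63.87 mol
mass = 63.87 × 253.02 = 16160 g

16200 g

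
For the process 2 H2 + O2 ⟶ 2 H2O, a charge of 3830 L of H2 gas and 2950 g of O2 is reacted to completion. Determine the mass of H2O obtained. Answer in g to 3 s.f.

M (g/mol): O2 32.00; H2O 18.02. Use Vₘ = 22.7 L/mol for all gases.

n(H2) = 3830 / 22.7 = 168.7 mol
n(O2) = 2950 / 32.00 = 92.19 mol
n/ν for H2 = 168.7/2 = 84.35
n/ν for O2 = 92.19/1 = 92.19
Smallest n/ν is H2 → limiting reagent.
n(H2O) = (2/2) × 168.7 = 168.7 mol
mass = 168.7 × 18.02 = 3040 g

3040 g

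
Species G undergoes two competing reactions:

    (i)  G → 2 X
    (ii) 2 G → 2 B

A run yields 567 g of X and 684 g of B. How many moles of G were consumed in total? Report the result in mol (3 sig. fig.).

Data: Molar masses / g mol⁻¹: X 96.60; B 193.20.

6.48 mol

n(X) = 567 / 96.60 = 5.870 mol
n(B) = 684 / 193.20 = 3.540 mol
n(G) via (i) = (1/2)×5.870 = 2.935 mol
n(G) via (ii) = (2/2)×3.540 = 3.540 mol
total n(G) = 2.935 + 3.540 = 6.475 mol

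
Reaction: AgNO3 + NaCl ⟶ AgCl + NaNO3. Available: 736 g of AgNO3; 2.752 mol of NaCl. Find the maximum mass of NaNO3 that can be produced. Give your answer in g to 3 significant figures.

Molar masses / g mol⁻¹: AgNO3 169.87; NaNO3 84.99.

n(AgNO3) = 736.0 / 169.87 = 4.333 mol
n(NaCl) = 2.752 mol
n/ν → AgNO3: 4.333, NaCl: 2.752; NaCl is limiting.
n(NaNO3) = (1/1) × 2.752 = 2.752 mol
mass = 2.752 × 84.99 = 233.9 g

234 g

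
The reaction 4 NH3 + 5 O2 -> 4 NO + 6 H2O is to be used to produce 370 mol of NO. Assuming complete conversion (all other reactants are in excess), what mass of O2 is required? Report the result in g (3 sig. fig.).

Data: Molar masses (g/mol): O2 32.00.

n(NO) = 370.0 mol
n(O2) = (5/4) × 370.0 = 462.5 mol
mass = 462.5 × 32.00 = 14800 g

14800 g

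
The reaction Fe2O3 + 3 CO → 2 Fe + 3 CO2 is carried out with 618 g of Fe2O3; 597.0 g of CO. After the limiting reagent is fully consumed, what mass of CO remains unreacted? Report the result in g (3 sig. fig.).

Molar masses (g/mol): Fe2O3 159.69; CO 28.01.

n(Fe2O3) = 618.0 / 159.69 = 3.870 mol
n(CO) = 597.0 / 28.01 = 21.31 mol
n/ν → Fe2O3: 3.870, CO: 7.103; Fe2O3 is limiting.
CO consumed = (3/1) × 3.870 = 11.61 mol
CO remaining = 21.31 − 11.61 = 9.700 mol
mass = 9.700 × 28.01 = 271.7 g

272 g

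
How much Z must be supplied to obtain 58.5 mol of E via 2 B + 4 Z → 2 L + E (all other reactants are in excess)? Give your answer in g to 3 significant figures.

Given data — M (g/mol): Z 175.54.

n(E) = 58.50 mol
n(Z) = (4/1) × 58.50 = 234.0 mol
mass = 234.0 × 175.54 = 41080 g

41100 g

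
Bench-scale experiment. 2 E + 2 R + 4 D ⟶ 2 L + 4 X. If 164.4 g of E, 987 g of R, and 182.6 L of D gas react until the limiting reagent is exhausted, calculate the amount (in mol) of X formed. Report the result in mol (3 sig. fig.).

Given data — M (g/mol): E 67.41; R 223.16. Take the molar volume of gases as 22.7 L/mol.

4.88 mol

n(E) = 164.4 / 67.41 = 2.439 mol
n(R) = 987.0 / 223.16 = 4.423 mol
n(D) = 182.6 / 22.7 = 8.044 mol
n/ν for E = 2.439/2 = 1.220
n/ν for R = 4.423/2 = 2.212
n/ν for D = 8.044/4 = 2.011
Smallest n/ν is E → limiting reagent.
n(X) = (4/2) × 2.439 = 4.878 mol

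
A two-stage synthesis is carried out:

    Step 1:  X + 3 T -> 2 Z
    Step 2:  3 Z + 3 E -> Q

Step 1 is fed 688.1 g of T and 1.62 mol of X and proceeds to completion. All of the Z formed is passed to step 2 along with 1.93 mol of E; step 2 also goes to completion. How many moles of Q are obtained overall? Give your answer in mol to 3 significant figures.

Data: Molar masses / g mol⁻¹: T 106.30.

Step 1:
n(T) = 688.1 / 106.30 = 6.473 mol
n(X) = 1.620 mol
n/ν for T = 6.473/3 = 2.158
n/ν for X = 1.620/1 = 1.620
Smallest n/ν is X → limiting reagent.
n(Z) produced = (2/1) × 1.620 = 3.240 mol
Step 2:
n(Z) available = 3.240 mol
n(E) = 1.930 mol
n/ν for Z = 3.240/3 = 1.080
n/ν for E = 1.930/3 = 0.6433
Smallest n/ν is E → limiting reagent.
n(Q) = (1/3) × 1.930 = 0.6433 mol

0.643 mol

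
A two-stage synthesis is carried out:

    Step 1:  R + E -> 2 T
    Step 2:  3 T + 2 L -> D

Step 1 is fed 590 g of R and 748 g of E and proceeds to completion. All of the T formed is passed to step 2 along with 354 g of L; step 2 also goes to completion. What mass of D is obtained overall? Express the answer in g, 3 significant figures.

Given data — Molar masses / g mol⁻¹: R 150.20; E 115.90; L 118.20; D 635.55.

Step 1:
n(R) = 590.0 / 150.20 = 3.928 mol
n(E) = 748.0 / 115.90 = 6.454 mol
n/ν for R = 3.928/1 = 3.928
n/ν for E = 6.454/1 = 6.454
Smallest n/ν is R → limiting reagent.
n(T) produced = (2/1) × 3.928 = 7.856 mol
Step 2:
n(T) available = 7.856 mol
n(L) = 354.0 / 118.20 = 2.995 mol
n/ν for T = 7.856/3 = 2.619
n/ν for L = 2.995/2 = 1.498
Smallest n/ν is L → limiting reagent.
n(D) = (1/2) × 2.995 = 1.498 mol
mass = 1.498 × 635.55 = 952.1 g

952 g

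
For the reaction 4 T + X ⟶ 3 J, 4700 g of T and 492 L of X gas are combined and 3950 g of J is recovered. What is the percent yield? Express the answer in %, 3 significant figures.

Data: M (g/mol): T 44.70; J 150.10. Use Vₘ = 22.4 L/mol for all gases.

n(T) = 4700 / 44.70 = 105.1 mol
n(X) = 492.0 / 22.4 = 21.96 mol
n/ν for T = 105.1/4 = 26.28
n/ν for X = 21.96/1 = 21.96
Smallest n/ν is X → limiting reagent.
theoretical n(J) = (3/1) × 21.96 = 65.88 mol → 9889 g
% yield = 3950 / 9889 × 100 = 39.94 %

39.9 %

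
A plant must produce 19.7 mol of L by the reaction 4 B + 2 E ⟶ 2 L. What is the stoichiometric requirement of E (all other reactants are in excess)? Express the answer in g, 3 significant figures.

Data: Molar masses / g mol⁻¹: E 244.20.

n(L) = 19.70 mol
n(E) = (2/2) × 19.70 = 19.70 mol
mass = 19.70 × 244.20 = 4811 g

4810 g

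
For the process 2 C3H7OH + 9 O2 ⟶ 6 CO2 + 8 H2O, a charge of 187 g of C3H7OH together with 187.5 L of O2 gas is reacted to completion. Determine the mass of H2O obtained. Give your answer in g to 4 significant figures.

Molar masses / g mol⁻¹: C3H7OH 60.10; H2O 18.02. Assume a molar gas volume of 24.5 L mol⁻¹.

122.6 g

n(C3H7OH) = 187.0 / 60.10 = 3.111 mol
n(O2) = 187.5 / 24.5 = 7.653 mol
n/ν for C3H7OH = 3.111/2 = 1.556
n/ν for O2 = 7.653/9 = 0.8503
Smallest n/ν is O2 → limiting reagent.
n(H2O) = (8/9) × 7.653 = 6.803 mol
mass = 6.803 × 18.02 = 122.6 g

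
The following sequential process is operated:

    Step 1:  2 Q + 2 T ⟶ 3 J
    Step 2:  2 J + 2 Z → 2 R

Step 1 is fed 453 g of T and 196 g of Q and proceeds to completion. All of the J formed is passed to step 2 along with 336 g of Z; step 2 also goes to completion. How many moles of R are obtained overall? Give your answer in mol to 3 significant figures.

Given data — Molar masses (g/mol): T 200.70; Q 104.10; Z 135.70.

2.48 mol

Step 1:
n(T) = 453.0 / 200.70 = 2.257 mol
n(Q) = 196.0 / 104.10 = 1.883 mol
n/ν for T = 2.257/2 = 1.129
n/ν for Q = 1.883/2 = 0.9415
Smallest n/ν is Q → limiting reagent.
n(J) produced = (3/2) × 1.883 = 2.825 mol
Step 2:
n(J) available = 2.825 mol
n(Z) = 336.0 / 135.70 = 2.476 mol
n/ν for J = 2.825/2 = 1.413
n/ν for Z = 2.476/2 = 1.238
Smallest n/ν is Z → limiting reagent.
n(R) = (2/2) × 2.476 = 2.476 mol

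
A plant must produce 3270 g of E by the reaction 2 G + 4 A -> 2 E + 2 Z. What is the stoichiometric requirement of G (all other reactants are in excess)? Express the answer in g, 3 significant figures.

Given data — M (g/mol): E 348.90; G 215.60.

2020 g

n(E) = 3270 / 348.90 = 9.372 mol
n(G) = (2/2) × 9.372 = 9.372 mol
mass = 9.372 × 215.60 = 2021 g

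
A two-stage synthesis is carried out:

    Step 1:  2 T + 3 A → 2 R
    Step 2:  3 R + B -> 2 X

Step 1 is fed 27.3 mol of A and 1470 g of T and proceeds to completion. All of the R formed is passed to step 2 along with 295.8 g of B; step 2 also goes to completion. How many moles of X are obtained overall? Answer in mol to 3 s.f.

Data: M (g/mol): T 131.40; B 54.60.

Step 1:
n(A) = 27.30 mol
n(T) = 1470 / 131.40 = 11.19 mol
n/ν for A = 27.30/3 = 9.100
n/ν for T = 11.19/2 = 5.595
Smallest n/ν is T → limiting reagent.
n(R) produced = (2/2) × 11.19 = 11.19 mol
Step 2:
n(R) available = 11.19 mol
n(B) = 295.8 / 54.60 = 5.418 mol
n/ν for R = 11.19/3 = 3.730
n/ν for B = 5.418/1 = 5.418
Smallest n/ν is R → limiting reagent.
n(X) = (2/3) × 11.19 = 7.460 mol

7.46 mol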